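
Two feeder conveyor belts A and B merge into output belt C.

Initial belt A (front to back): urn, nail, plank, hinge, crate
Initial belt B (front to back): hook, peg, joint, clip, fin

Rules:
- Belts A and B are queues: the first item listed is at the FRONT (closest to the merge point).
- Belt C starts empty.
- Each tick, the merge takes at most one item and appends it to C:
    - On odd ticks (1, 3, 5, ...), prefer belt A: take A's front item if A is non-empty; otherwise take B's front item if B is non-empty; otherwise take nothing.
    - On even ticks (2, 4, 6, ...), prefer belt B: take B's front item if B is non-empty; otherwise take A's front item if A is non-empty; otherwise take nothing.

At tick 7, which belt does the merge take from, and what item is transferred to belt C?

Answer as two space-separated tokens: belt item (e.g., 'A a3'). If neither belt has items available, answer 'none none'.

Tick 1: prefer A, take urn from A; A=[nail,plank,hinge,crate] B=[hook,peg,joint,clip,fin] C=[urn]
Tick 2: prefer B, take hook from B; A=[nail,plank,hinge,crate] B=[peg,joint,clip,fin] C=[urn,hook]
Tick 3: prefer A, take nail from A; A=[plank,hinge,crate] B=[peg,joint,clip,fin] C=[urn,hook,nail]
Tick 4: prefer B, take peg from B; A=[plank,hinge,crate] B=[joint,clip,fin] C=[urn,hook,nail,peg]
Tick 5: prefer A, take plank from A; A=[hinge,crate] B=[joint,clip,fin] C=[urn,hook,nail,peg,plank]
Tick 6: prefer B, take joint from B; A=[hinge,crate] B=[clip,fin] C=[urn,hook,nail,peg,plank,joint]
Tick 7: prefer A, take hinge from A; A=[crate] B=[clip,fin] C=[urn,hook,nail,peg,plank,joint,hinge]

Answer: A hinge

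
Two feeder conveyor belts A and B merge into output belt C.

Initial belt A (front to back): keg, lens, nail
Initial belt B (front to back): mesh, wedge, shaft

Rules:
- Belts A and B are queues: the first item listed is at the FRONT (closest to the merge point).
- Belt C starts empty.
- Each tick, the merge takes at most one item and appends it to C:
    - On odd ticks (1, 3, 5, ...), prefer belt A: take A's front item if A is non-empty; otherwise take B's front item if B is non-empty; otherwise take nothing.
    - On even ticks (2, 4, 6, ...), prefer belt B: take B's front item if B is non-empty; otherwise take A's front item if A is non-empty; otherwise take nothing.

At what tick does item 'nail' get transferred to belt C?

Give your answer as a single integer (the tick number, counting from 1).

Tick 1: prefer A, take keg from A; A=[lens,nail] B=[mesh,wedge,shaft] C=[keg]
Tick 2: prefer B, take mesh from B; A=[lens,nail] B=[wedge,shaft] C=[keg,mesh]
Tick 3: prefer A, take lens from A; A=[nail] B=[wedge,shaft] C=[keg,mesh,lens]
Tick 4: prefer B, take wedge from B; A=[nail] B=[shaft] C=[keg,mesh,lens,wedge]
Tick 5: prefer A, take nail from A; A=[-] B=[shaft] C=[keg,mesh,lens,wedge,nail]

Answer: 5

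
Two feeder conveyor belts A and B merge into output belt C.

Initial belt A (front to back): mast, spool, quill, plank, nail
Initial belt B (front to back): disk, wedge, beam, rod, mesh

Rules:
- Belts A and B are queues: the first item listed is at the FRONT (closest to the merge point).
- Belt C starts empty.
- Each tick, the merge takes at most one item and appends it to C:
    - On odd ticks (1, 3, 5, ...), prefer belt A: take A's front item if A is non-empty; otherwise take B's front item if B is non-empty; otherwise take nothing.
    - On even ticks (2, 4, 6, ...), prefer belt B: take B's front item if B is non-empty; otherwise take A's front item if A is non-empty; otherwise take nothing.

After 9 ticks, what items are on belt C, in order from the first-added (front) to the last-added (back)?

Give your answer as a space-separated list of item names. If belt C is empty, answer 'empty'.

Answer: mast disk spool wedge quill beam plank rod nail

Derivation:
Tick 1: prefer A, take mast from A; A=[spool,quill,plank,nail] B=[disk,wedge,beam,rod,mesh] C=[mast]
Tick 2: prefer B, take disk from B; A=[spool,quill,plank,nail] B=[wedge,beam,rod,mesh] C=[mast,disk]
Tick 3: prefer A, take spool from A; A=[quill,plank,nail] B=[wedge,beam,rod,mesh] C=[mast,disk,spool]
Tick 4: prefer B, take wedge from B; A=[quill,plank,nail] B=[beam,rod,mesh] C=[mast,disk,spool,wedge]
Tick 5: prefer A, take quill from A; A=[plank,nail] B=[beam,rod,mesh] C=[mast,disk,spool,wedge,quill]
Tick 6: prefer B, take beam from B; A=[plank,nail] B=[rod,mesh] C=[mast,disk,spool,wedge,quill,beam]
Tick 7: prefer A, take plank from A; A=[nail] B=[rod,mesh] C=[mast,disk,spool,wedge,quill,beam,plank]
Tick 8: prefer B, take rod from B; A=[nail] B=[mesh] C=[mast,disk,spool,wedge,quill,beam,plank,rod]
Tick 9: prefer A, take nail from A; A=[-] B=[mesh] C=[mast,disk,spool,wedge,quill,beam,plank,rod,nail]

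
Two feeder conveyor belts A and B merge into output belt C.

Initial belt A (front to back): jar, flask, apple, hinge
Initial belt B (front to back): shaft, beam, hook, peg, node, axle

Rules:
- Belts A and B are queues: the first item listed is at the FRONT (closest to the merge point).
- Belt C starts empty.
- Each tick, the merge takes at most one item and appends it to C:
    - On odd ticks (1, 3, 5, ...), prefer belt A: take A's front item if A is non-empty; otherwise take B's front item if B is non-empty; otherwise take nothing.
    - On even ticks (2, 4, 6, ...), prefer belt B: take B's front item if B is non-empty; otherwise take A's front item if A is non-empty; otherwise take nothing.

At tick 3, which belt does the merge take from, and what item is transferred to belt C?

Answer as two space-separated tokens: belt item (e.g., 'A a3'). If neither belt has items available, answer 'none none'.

Answer: A flask

Derivation:
Tick 1: prefer A, take jar from A; A=[flask,apple,hinge] B=[shaft,beam,hook,peg,node,axle] C=[jar]
Tick 2: prefer B, take shaft from B; A=[flask,apple,hinge] B=[beam,hook,peg,node,axle] C=[jar,shaft]
Tick 3: prefer A, take flask from A; A=[apple,hinge] B=[beam,hook,peg,node,axle] C=[jar,shaft,flask]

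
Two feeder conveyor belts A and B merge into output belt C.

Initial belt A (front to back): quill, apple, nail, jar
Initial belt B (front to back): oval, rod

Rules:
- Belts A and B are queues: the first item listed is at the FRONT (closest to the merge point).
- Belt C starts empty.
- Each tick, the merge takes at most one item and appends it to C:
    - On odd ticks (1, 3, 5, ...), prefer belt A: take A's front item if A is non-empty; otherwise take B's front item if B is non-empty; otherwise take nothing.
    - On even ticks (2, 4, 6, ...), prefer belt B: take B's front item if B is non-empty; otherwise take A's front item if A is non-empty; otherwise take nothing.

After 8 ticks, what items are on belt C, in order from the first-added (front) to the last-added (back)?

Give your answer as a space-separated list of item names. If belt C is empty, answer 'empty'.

Tick 1: prefer A, take quill from A; A=[apple,nail,jar] B=[oval,rod] C=[quill]
Tick 2: prefer B, take oval from B; A=[apple,nail,jar] B=[rod] C=[quill,oval]
Tick 3: prefer A, take apple from A; A=[nail,jar] B=[rod] C=[quill,oval,apple]
Tick 4: prefer B, take rod from B; A=[nail,jar] B=[-] C=[quill,oval,apple,rod]
Tick 5: prefer A, take nail from A; A=[jar] B=[-] C=[quill,oval,apple,rod,nail]
Tick 6: prefer B, take jar from A; A=[-] B=[-] C=[quill,oval,apple,rod,nail,jar]
Tick 7: prefer A, both empty, nothing taken; A=[-] B=[-] C=[quill,oval,apple,rod,nail,jar]
Tick 8: prefer B, both empty, nothing taken; A=[-] B=[-] C=[quill,oval,apple,rod,nail,jar]

Answer: quill oval apple rod nail jar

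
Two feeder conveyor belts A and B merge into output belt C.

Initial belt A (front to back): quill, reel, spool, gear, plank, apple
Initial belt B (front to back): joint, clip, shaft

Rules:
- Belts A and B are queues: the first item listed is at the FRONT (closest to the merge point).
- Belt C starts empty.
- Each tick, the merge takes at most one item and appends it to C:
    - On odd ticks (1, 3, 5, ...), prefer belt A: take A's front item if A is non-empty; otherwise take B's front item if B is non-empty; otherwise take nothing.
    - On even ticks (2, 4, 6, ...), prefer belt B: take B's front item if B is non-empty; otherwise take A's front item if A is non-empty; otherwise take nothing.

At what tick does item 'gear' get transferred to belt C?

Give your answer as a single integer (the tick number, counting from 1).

Answer: 7

Derivation:
Tick 1: prefer A, take quill from A; A=[reel,spool,gear,plank,apple] B=[joint,clip,shaft] C=[quill]
Tick 2: prefer B, take joint from B; A=[reel,spool,gear,plank,apple] B=[clip,shaft] C=[quill,joint]
Tick 3: prefer A, take reel from A; A=[spool,gear,plank,apple] B=[clip,shaft] C=[quill,joint,reel]
Tick 4: prefer B, take clip from B; A=[spool,gear,plank,apple] B=[shaft] C=[quill,joint,reel,clip]
Tick 5: prefer A, take spool from A; A=[gear,plank,apple] B=[shaft] C=[quill,joint,reel,clip,spool]
Tick 6: prefer B, take shaft from B; A=[gear,plank,apple] B=[-] C=[quill,joint,reel,clip,spool,shaft]
Tick 7: prefer A, take gear from A; A=[plank,apple] B=[-] C=[quill,joint,reel,clip,spool,shaft,gear]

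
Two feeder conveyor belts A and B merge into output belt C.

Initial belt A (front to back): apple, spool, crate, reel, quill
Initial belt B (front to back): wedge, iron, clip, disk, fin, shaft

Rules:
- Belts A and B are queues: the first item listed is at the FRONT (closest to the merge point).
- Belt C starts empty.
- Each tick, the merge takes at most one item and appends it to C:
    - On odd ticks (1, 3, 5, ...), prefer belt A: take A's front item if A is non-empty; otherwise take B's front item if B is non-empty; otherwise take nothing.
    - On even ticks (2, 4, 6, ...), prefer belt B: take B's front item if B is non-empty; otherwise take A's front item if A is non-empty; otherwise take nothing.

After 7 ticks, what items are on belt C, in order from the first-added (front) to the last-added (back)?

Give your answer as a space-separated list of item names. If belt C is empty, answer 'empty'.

Tick 1: prefer A, take apple from A; A=[spool,crate,reel,quill] B=[wedge,iron,clip,disk,fin,shaft] C=[apple]
Tick 2: prefer B, take wedge from B; A=[spool,crate,reel,quill] B=[iron,clip,disk,fin,shaft] C=[apple,wedge]
Tick 3: prefer A, take spool from A; A=[crate,reel,quill] B=[iron,clip,disk,fin,shaft] C=[apple,wedge,spool]
Tick 4: prefer B, take iron from B; A=[crate,reel,quill] B=[clip,disk,fin,shaft] C=[apple,wedge,spool,iron]
Tick 5: prefer A, take crate from A; A=[reel,quill] B=[clip,disk,fin,shaft] C=[apple,wedge,spool,iron,crate]
Tick 6: prefer B, take clip from B; A=[reel,quill] B=[disk,fin,shaft] C=[apple,wedge,spool,iron,crate,clip]
Tick 7: prefer A, take reel from A; A=[quill] B=[disk,fin,shaft] C=[apple,wedge,spool,iron,crate,clip,reel]

Answer: apple wedge spool iron crate clip reel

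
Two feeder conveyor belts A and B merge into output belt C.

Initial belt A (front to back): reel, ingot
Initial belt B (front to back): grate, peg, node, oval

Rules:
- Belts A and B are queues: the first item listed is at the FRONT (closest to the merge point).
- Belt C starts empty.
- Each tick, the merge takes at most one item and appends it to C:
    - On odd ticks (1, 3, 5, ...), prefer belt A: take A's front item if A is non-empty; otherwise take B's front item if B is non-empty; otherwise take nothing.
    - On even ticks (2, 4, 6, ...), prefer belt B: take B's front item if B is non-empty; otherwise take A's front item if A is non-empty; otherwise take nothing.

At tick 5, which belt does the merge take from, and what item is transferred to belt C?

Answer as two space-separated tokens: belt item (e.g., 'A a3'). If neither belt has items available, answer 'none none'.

Tick 1: prefer A, take reel from A; A=[ingot] B=[grate,peg,node,oval] C=[reel]
Tick 2: prefer B, take grate from B; A=[ingot] B=[peg,node,oval] C=[reel,grate]
Tick 3: prefer A, take ingot from A; A=[-] B=[peg,node,oval] C=[reel,grate,ingot]
Tick 4: prefer B, take peg from B; A=[-] B=[node,oval] C=[reel,grate,ingot,peg]
Tick 5: prefer A, take node from B; A=[-] B=[oval] C=[reel,grate,ingot,peg,node]

Answer: B node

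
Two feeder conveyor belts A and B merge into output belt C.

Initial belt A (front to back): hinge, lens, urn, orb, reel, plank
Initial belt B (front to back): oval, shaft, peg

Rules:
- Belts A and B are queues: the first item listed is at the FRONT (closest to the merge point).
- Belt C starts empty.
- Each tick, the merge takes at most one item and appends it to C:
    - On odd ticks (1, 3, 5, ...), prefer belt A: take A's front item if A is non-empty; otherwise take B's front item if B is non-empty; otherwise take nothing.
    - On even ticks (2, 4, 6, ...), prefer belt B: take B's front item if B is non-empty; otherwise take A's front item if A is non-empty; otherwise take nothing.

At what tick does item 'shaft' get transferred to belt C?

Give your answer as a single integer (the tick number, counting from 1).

Answer: 4

Derivation:
Tick 1: prefer A, take hinge from A; A=[lens,urn,orb,reel,plank] B=[oval,shaft,peg] C=[hinge]
Tick 2: prefer B, take oval from B; A=[lens,urn,orb,reel,plank] B=[shaft,peg] C=[hinge,oval]
Tick 3: prefer A, take lens from A; A=[urn,orb,reel,plank] B=[shaft,peg] C=[hinge,oval,lens]
Tick 4: prefer B, take shaft from B; A=[urn,orb,reel,plank] B=[peg] C=[hinge,oval,lens,shaft]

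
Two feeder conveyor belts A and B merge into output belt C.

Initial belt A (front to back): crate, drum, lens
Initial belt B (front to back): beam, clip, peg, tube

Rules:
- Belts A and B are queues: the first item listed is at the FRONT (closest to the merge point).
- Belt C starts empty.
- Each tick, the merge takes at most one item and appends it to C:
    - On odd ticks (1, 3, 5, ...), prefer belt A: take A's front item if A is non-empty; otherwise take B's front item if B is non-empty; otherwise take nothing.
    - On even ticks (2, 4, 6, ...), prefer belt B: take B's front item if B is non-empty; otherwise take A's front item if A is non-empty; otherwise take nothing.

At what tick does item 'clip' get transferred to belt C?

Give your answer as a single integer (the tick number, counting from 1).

Tick 1: prefer A, take crate from A; A=[drum,lens] B=[beam,clip,peg,tube] C=[crate]
Tick 2: prefer B, take beam from B; A=[drum,lens] B=[clip,peg,tube] C=[crate,beam]
Tick 3: prefer A, take drum from A; A=[lens] B=[clip,peg,tube] C=[crate,beam,drum]
Tick 4: prefer B, take clip from B; A=[lens] B=[peg,tube] C=[crate,beam,drum,clip]

Answer: 4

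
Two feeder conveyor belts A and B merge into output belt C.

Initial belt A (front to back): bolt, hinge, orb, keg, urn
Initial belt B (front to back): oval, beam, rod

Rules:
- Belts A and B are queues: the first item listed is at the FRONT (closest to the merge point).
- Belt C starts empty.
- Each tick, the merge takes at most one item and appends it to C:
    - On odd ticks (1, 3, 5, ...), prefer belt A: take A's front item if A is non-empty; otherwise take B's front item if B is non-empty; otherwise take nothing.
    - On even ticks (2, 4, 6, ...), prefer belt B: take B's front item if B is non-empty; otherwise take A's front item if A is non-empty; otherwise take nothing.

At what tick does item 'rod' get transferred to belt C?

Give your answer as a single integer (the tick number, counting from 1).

Answer: 6

Derivation:
Tick 1: prefer A, take bolt from A; A=[hinge,orb,keg,urn] B=[oval,beam,rod] C=[bolt]
Tick 2: prefer B, take oval from B; A=[hinge,orb,keg,urn] B=[beam,rod] C=[bolt,oval]
Tick 3: prefer A, take hinge from A; A=[orb,keg,urn] B=[beam,rod] C=[bolt,oval,hinge]
Tick 4: prefer B, take beam from B; A=[orb,keg,urn] B=[rod] C=[bolt,oval,hinge,beam]
Tick 5: prefer A, take orb from A; A=[keg,urn] B=[rod] C=[bolt,oval,hinge,beam,orb]
Tick 6: prefer B, take rod from B; A=[keg,urn] B=[-] C=[bolt,oval,hinge,beam,orb,rod]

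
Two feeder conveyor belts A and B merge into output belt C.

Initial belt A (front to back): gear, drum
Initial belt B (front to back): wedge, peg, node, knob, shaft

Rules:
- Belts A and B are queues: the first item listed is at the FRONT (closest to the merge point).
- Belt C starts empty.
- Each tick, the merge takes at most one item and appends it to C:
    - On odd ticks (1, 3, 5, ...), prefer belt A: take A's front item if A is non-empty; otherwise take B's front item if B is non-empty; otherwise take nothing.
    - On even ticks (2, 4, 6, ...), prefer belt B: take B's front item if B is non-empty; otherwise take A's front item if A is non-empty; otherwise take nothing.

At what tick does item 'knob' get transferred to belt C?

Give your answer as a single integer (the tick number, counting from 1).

Tick 1: prefer A, take gear from A; A=[drum] B=[wedge,peg,node,knob,shaft] C=[gear]
Tick 2: prefer B, take wedge from B; A=[drum] B=[peg,node,knob,shaft] C=[gear,wedge]
Tick 3: prefer A, take drum from A; A=[-] B=[peg,node,knob,shaft] C=[gear,wedge,drum]
Tick 4: prefer B, take peg from B; A=[-] B=[node,knob,shaft] C=[gear,wedge,drum,peg]
Tick 5: prefer A, take node from B; A=[-] B=[knob,shaft] C=[gear,wedge,drum,peg,node]
Tick 6: prefer B, take knob from B; A=[-] B=[shaft] C=[gear,wedge,drum,peg,node,knob]

Answer: 6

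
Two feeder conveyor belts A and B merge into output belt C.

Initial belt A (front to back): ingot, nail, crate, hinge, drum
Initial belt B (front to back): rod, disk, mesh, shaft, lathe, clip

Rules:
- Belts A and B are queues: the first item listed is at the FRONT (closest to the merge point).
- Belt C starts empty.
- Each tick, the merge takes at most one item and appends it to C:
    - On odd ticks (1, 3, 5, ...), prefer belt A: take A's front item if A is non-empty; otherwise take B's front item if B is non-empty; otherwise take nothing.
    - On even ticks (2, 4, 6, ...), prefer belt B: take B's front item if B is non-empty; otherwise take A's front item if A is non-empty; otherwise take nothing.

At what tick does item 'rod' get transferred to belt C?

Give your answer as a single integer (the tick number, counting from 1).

Answer: 2

Derivation:
Tick 1: prefer A, take ingot from A; A=[nail,crate,hinge,drum] B=[rod,disk,mesh,shaft,lathe,clip] C=[ingot]
Tick 2: prefer B, take rod from B; A=[nail,crate,hinge,drum] B=[disk,mesh,shaft,lathe,clip] C=[ingot,rod]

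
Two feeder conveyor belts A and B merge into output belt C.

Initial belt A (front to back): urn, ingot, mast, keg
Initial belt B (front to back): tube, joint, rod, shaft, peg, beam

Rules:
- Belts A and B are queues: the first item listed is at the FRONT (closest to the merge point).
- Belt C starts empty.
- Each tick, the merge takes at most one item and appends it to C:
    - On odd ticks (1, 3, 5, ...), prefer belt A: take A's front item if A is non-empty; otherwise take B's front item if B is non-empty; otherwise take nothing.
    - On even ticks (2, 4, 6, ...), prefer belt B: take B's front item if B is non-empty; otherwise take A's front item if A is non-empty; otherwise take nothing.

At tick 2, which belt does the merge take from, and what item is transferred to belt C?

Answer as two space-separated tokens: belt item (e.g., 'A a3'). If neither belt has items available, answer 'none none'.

Tick 1: prefer A, take urn from A; A=[ingot,mast,keg] B=[tube,joint,rod,shaft,peg,beam] C=[urn]
Tick 2: prefer B, take tube from B; A=[ingot,mast,keg] B=[joint,rod,shaft,peg,beam] C=[urn,tube]

Answer: B tube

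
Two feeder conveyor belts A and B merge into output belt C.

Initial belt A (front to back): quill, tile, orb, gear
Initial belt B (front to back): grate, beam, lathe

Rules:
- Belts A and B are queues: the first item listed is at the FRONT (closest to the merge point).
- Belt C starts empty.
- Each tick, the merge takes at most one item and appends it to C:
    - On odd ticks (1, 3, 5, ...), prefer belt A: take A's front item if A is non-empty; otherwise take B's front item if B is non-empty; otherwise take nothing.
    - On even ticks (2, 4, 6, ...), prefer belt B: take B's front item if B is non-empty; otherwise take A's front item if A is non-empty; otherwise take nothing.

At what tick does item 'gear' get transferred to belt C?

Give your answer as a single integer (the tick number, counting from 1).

Answer: 7

Derivation:
Tick 1: prefer A, take quill from A; A=[tile,orb,gear] B=[grate,beam,lathe] C=[quill]
Tick 2: prefer B, take grate from B; A=[tile,orb,gear] B=[beam,lathe] C=[quill,grate]
Tick 3: prefer A, take tile from A; A=[orb,gear] B=[beam,lathe] C=[quill,grate,tile]
Tick 4: prefer B, take beam from B; A=[orb,gear] B=[lathe] C=[quill,grate,tile,beam]
Tick 5: prefer A, take orb from A; A=[gear] B=[lathe] C=[quill,grate,tile,beam,orb]
Tick 6: prefer B, take lathe from B; A=[gear] B=[-] C=[quill,grate,tile,beam,orb,lathe]
Tick 7: prefer A, take gear from A; A=[-] B=[-] C=[quill,grate,tile,beam,orb,lathe,gear]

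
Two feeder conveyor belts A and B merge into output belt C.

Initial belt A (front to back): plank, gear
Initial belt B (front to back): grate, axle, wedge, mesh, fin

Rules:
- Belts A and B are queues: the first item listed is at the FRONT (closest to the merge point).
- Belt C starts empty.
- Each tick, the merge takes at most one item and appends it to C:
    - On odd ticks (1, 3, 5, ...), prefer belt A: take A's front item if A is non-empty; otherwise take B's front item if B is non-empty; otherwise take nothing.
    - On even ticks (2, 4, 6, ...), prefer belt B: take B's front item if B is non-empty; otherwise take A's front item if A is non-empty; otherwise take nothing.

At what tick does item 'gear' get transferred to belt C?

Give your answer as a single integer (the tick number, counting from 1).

Answer: 3

Derivation:
Tick 1: prefer A, take plank from A; A=[gear] B=[grate,axle,wedge,mesh,fin] C=[plank]
Tick 2: prefer B, take grate from B; A=[gear] B=[axle,wedge,mesh,fin] C=[plank,grate]
Tick 3: prefer A, take gear from A; A=[-] B=[axle,wedge,mesh,fin] C=[plank,grate,gear]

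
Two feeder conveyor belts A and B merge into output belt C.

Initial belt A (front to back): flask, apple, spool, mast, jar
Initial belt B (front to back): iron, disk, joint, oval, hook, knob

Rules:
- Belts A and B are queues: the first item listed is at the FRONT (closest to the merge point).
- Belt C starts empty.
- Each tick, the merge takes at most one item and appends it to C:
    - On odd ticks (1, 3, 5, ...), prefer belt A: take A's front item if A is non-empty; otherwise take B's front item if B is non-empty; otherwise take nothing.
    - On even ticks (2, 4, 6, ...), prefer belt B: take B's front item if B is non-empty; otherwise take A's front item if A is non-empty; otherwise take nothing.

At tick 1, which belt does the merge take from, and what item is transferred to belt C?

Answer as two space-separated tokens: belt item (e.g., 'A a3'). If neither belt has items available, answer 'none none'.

Tick 1: prefer A, take flask from A; A=[apple,spool,mast,jar] B=[iron,disk,joint,oval,hook,knob] C=[flask]

Answer: A flask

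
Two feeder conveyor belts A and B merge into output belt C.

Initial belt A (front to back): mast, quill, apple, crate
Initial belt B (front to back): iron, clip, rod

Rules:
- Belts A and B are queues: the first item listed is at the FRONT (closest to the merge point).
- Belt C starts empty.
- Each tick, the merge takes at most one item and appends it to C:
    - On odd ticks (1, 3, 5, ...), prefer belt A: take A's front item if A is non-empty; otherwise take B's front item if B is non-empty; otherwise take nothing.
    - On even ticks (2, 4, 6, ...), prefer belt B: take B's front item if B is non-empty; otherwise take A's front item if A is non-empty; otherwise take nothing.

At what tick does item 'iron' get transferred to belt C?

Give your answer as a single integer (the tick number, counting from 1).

Tick 1: prefer A, take mast from A; A=[quill,apple,crate] B=[iron,clip,rod] C=[mast]
Tick 2: prefer B, take iron from B; A=[quill,apple,crate] B=[clip,rod] C=[mast,iron]

Answer: 2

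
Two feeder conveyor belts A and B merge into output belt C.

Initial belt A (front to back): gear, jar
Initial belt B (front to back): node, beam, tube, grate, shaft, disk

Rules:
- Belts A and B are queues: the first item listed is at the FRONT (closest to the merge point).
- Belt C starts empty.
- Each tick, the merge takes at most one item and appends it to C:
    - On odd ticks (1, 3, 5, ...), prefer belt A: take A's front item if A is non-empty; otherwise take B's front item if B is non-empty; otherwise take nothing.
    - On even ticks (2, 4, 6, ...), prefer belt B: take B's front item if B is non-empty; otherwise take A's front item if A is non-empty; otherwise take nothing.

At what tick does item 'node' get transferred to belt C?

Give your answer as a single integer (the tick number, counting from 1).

Answer: 2

Derivation:
Tick 1: prefer A, take gear from A; A=[jar] B=[node,beam,tube,grate,shaft,disk] C=[gear]
Tick 2: prefer B, take node from B; A=[jar] B=[beam,tube,grate,shaft,disk] C=[gear,node]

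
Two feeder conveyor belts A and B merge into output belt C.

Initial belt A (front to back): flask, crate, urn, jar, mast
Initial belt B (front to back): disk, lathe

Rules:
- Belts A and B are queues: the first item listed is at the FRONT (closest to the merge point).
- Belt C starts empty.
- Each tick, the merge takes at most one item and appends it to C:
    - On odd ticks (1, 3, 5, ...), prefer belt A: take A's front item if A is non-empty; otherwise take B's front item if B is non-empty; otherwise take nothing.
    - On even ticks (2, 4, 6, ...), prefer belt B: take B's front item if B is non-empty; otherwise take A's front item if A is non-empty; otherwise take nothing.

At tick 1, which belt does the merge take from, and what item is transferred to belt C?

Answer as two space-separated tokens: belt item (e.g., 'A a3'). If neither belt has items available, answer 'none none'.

Answer: A flask

Derivation:
Tick 1: prefer A, take flask from A; A=[crate,urn,jar,mast] B=[disk,lathe] C=[flask]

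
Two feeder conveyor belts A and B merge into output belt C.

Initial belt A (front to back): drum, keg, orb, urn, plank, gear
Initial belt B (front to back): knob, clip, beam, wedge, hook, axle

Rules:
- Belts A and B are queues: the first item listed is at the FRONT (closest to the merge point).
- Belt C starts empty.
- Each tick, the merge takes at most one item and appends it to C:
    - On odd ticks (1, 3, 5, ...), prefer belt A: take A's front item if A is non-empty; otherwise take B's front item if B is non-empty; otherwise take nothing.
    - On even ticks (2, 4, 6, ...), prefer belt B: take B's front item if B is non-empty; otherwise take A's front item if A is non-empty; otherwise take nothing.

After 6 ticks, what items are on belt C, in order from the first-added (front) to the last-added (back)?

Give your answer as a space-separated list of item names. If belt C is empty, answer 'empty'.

Answer: drum knob keg clip orb beam

Derivation:
Tick 1: prefer A, take drum from A; A=[keg,orb,urn,plank,gear] B=[knob,clip,beam,wedge,hook,axle] C=[drum]
Tick 2: prefer B, take knob from B; A=[keg,orb,urn,plank,gear] B=[clip,beam,wedge,hook,axle] C=[drum,knob]
Tick 3: prefer A, take keg from A; A=[orb,urn,plank,gear] B=[clip,beam,wedge,hook,axle] C=[drum,knob,keg]
Tick 4: prefer B, take clip from B; A=[orb,urn,plank,gear] B=[beam,wedge,hook,axle] C=[drum,knob,keg,clip]
Tick 5: prefer A, take orb from A; A=[urn,plank,gear] B=[beam,wedge,hook,axle] C=[drum,knob,keg,clip,orb]
Tick 6: prefer B, take beam from B; A=[urn,plank,gear] B=[wedge,hook,axle] C=[drum,knob,keg,clip,orb,beam]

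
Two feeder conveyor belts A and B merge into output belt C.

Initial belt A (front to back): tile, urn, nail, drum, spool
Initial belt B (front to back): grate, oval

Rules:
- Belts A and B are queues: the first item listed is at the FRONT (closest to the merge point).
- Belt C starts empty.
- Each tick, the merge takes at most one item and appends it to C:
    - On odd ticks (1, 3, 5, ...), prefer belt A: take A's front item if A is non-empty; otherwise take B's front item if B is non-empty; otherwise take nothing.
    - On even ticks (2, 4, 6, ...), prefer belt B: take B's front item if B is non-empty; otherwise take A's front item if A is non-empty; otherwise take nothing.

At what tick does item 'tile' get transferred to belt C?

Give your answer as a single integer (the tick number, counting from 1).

Answer: 1

Derivation:
Tick 1: prefer A, take tile from A; A=[urn,nail,drum,spool] B=[grate,oval] C=[tile]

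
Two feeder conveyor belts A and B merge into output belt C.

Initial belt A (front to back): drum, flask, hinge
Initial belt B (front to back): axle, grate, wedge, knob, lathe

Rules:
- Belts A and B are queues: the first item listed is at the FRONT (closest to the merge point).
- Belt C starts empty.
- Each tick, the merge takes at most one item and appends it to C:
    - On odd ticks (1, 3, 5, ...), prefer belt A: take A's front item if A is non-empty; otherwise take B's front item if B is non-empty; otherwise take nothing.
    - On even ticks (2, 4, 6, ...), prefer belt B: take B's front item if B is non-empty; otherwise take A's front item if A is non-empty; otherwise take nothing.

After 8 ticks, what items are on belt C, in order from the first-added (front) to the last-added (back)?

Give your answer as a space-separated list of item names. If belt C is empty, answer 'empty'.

Answer: drum axle flask grate hinge wedge knob lathe

Derivation:
Tick 1: prefer A, take drum from A; A=[flask,hinge] B=[axle,grate,wedge,knob,lathe] C=[drum]
Tick 2: prefer B, take axle from B; A=[flask,hinge] B=[grate,wedge,knob,lathe] C=[drum,axle]
Tick 3: prefer A, take flask from A; A=[hinge] B=[grate,wedge,knob,lathe] C=[drum,axle,flask]
Tick 4: prefer B, take grate from B; A=[hinge] B=[wedge,knob,lathe] C=[drum,axle,flask,grate]
Tick 5: prefer A, take hinge from A; A=[-] B=[wedge,knob,lathe] C=[drum,axle,flask,grate,hinge]
Tick 6: prefer B, take wedge from B; A=[-] B=[knob,lathe] C=[drum,axle,flask,grate,hinge,wedge]
Tick 7: prefer A, take knob from B; A=[-] B=[lathe] C=[drum,axle,flask,grate,hinge,wedge,knob]
Tick 8: prefer B, take lathe from B; A=[-] B=[-] C=[drum,axle,flask,grate,hinge,wedge,knob,lathe]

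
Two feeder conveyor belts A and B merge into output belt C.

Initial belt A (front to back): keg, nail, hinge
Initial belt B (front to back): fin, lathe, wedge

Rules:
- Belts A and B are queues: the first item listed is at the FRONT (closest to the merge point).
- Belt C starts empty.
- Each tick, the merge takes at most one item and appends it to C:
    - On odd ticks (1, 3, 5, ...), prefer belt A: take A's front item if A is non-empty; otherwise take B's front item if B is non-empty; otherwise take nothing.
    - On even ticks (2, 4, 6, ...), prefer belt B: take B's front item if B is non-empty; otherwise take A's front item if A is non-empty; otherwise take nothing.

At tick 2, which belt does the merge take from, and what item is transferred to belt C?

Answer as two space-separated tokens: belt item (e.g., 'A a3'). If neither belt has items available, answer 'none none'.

Answer: B fin

Derivation:
Tick 1: prefer A, take keg from A; A=[nail,hinge] B=[fin,lathe,wedge] C=[keg]
Tick 2: prefer B, take fin from B; A=[nail,hinge] B=[lathe,wedge] C=[keg,fin]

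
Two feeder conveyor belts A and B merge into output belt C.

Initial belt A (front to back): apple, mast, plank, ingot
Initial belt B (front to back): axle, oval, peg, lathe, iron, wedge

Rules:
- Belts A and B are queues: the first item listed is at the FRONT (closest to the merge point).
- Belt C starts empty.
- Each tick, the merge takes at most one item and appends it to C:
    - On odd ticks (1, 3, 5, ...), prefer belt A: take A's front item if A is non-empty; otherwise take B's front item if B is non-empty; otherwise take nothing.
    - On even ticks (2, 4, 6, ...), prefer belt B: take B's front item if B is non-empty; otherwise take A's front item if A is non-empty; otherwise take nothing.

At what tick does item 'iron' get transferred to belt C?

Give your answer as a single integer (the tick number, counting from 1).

Answer: 9

Derivation:
Tick 1: prefer A, take apple from A; A=[mast,plank,ingot] B=[axle,oval,peg,lathe,iron,wedge] C=[apple]
Tick 2: prefer B, take axle from B; A=[mast,plank,ingot] B=[oval,peg,lathe,iron,wedge] C=[apple,axle]
Tick 3: prefer A, take mast from A; A=[plank,ingot] B=[oval,peg,lathe,iron,wedge] C=[apple,axle,mast]
Tick 4: prefer B, take oval from B; A=[plank,ingot] B=[peg,lathe,iron,wedge] C=[apple,axle,mast,oval]
Tick 5: prefer A, take plank from A; A=[ingot] B=[peg,lathe,iron,wedge] C=[apple,axle,mast,oval,plank]
Tick 6: prefer B, take peg from B; A=[ingot] B=[lathe,iron,wedge] C=[apple,axle,mast,oval,plank,peg]
Tick 7: prefer A, take ingot from A; A=[-] B=[lathe,iron,wedge] C=[apple,axle,mast,oval,plank,peg,ingot]
Tick 8: prefer B, take lathe from B; A=[-] B=[iron,wedge] C=[apple,axle,mast,oval,plank,peg,ingot,lathe]
Tick 9: prefer A, take iron from B; A=[-] B=[wedge] C=[apple,axle,mast,oval,plank,peg,ingot,lathe,iron]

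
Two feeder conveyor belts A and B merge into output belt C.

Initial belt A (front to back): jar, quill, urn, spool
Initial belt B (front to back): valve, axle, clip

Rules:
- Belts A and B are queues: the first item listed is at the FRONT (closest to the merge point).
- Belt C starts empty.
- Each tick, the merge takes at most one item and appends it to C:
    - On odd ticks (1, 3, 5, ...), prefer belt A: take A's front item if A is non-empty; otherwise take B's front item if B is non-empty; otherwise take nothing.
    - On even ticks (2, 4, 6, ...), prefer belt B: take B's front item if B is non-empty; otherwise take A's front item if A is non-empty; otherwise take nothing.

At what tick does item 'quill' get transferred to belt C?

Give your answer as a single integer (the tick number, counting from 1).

Answer: 3

Derivation:
Tick 1: prefer A, take jar from A; A=[quill,urn,spool] B=[valve,axle,clip] C=[jar]
Tick 2: prefer B, take valve from B; A=[quill,urn,spool] B=[axle,clip] C=[jar,valve]
Tick 3: prefer A, take quill from A; A=[urn,spool] B=[axle,clip] C=[jar,valve,quill]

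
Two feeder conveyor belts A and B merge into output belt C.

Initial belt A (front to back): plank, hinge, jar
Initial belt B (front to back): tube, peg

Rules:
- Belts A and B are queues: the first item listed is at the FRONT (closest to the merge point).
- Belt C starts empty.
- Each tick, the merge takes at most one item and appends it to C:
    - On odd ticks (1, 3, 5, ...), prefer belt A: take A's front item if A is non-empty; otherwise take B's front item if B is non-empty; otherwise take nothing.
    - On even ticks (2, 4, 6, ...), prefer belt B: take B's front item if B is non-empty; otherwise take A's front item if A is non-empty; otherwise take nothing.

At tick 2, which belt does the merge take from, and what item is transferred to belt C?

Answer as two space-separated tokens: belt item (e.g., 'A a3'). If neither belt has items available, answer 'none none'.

Answer: B tube

Derivation:
Tick 1: prefer A, take plank from A; A=[hinge,jar] B=[tube,peg] C=[plank]
Tick 2: prefer B, take tube from B; A=[hinge,jar] B=[peg] C=[plank,tube]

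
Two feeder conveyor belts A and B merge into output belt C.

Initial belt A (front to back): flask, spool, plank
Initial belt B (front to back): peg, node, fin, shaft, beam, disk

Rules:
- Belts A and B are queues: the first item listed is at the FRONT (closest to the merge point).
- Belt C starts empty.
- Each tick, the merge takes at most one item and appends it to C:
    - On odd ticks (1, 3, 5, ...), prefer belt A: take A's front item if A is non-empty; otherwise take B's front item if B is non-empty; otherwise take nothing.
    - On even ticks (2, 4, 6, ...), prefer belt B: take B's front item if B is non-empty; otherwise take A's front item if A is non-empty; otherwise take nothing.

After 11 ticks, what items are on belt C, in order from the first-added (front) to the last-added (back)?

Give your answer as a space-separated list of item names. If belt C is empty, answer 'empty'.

Tick 1: prefer A, take flask from A; A=[spool,plank] B=[peg,node,fin,shaft,beam,disk] C=[flask]
Tick 2: prefer B, take peg from B; A=[spool,plank] B=[node,fin,shaft,beam,disk] C=[flask,peg]
Tick 3: prefer A, take spool from A; A=[plank] B=[node,fin,shaft,beam,disk] C=[flask,peg,spool]
Tick 4: prefer B, take node from B; A=[plank] B=[fin,shaft,beam,disk] C=[flask,peg,spool,node]
Tick 5: prefer A, take plank from A; A=[-] B=[fin,shaft,beam,disk] C=[flask,peg,spool,node,plank]
Tick 6: prefer B, take fin from B; A=[-] B=[shaft,beam,disk] C=[flask,peg,spool,node,plank,fin]
Tick 7: prefer A, take shaft from B; A=[-] B=[beam,disk] C=[flask,peg,spool,node,plank,fin,shaft]
Tick 8: prefer B, take beam from B; A=[-] B=[disk] C=[flask,peg,spool,node,plank,fin,shaft,beam]
Tick 9: prefer A, take disk from B; A=[-] B=[-] C=[flask,peg,spool,node,plank,fin,shaft,beam,disk]
Tick 10: prefer B, both empty, nothing taken; A=[-] B=[-] C=[flask,peg,spool,node,plank,fin,shaft,beam,disk]
Tick 11: prefer A, both empty, nothing taken; A=[-] B=[-] C=[flask,peg,spool,node,plank,fin,shaft,beam,disk]

Answer: flask peg spool node plank fin shaft beam disk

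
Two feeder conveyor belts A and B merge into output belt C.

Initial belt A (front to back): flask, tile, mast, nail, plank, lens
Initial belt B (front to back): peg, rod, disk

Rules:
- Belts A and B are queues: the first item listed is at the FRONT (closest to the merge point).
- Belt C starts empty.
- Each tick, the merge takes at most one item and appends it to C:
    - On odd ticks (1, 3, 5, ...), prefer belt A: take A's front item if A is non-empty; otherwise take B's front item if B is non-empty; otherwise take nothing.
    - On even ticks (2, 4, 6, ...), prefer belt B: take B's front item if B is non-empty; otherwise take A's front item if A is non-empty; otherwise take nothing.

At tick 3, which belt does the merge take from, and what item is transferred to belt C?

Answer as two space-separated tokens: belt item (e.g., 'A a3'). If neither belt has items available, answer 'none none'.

Answer: A tile

Derivation:
Tick 1: prefer A, take flask from A; A=[tile,mast,nail,plank,lens] B=[peg,rod,disk] C=[flask]
Tick 2: prefer B, take peg from B; A=[tile,mast,nail,plank,lens] B=[rod,disk] C=[flask,peg]
Tick 3: prefer A, take tile from A; A=[mast,nail,plank,lens] B=[rod,disk] C=[flask,peg,tile]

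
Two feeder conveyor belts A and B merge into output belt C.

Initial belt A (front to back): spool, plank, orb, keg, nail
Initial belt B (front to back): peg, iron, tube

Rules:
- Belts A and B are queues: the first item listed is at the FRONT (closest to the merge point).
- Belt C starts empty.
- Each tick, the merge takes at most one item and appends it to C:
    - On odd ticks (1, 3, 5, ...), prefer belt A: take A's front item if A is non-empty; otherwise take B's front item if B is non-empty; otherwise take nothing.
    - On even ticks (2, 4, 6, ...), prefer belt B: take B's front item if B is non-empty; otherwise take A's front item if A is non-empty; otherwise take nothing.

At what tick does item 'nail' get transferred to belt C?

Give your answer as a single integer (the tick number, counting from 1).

Tick 1: prefer A, take spool from A; A=[plank,orb,keg,nail] B=[peg,iron,tube] C=[spool]
Tick 2: prefer B, take peg from B; A=[plank,orb,keg,nail] B=[iron,tube] C=[spool,peg]
Tick 3: prefer A, take plank from A; A=[orb,keg,nail] B=[iron,tube] C=[spool,peg,plank]
Tick 4: prefer B, take iron from B; A=[orb,keg,nail] B=[tube] C=[spool,peg,plank,iron]
Tick 5: prefer A, take orb from A; A=[keg,nail] B=[tube] C=[spool,peg,plank,iron,orb]
Tick 6: prefer B, take tube from B; A=[keg,nail] B=[-] C=[spool,peg,plank,iron,orb,tube]
Tick 7: prefer A, take keg from A; A=[nail] B=[-] C=[spool,peg,plank,iron,orb,tube,keg]
Tick 8: prefer B, take nail from A; A=[-] B=[-] C=[spool,peg,plank,iron,orb,tube,keg,nail]

Answer: 8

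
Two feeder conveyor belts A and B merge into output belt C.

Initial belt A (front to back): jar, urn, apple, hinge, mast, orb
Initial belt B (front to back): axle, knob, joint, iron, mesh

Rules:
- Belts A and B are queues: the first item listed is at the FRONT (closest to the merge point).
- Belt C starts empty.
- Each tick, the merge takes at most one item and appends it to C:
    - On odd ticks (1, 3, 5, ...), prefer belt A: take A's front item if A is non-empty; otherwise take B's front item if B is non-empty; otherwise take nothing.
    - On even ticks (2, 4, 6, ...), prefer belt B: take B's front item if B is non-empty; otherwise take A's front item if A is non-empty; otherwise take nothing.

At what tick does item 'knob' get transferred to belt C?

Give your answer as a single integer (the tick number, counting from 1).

Answer: 4

Derivation:
Tick 1: prefer A, take jar from A; A=[urn,apple,hinge,mast,orb] B=[axle,knob,joint,iron,mesh] C=[jar]
Tick 2: prefer B, take axle from B; A=[urn,apple,hinge,mast,orb] B=[knob,joint,iron,mesh] C=[jar,axle]
Tick 3: prefer A, take urn from A; A=[apple,hinge,mast,orb] B=[knob,joint,iron,mesh] C=[jar,axle,urn]
Tick 4: prefer B, take knob from B; A=[apple,hinge,mast,orb] B=[joint,iron,mesh] C=[jar,axle,urn,knob]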